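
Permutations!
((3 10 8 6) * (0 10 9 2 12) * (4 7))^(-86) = (0 8 3 2)(6 9 12 10)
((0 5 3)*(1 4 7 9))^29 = (0 3 5)(1 4 7 9)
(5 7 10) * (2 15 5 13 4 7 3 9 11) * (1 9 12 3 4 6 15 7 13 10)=(1 9 11 2 7)(3 12)(4 13 6 15 5)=[0, 9, 7, 12, 13, 4, 15, 1, 8, 11, 10, 2, 3, 6, 14, 5]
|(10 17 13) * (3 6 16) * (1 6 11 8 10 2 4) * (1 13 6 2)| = 28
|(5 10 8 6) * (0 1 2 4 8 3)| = |(0 1 2 4 8 6 5 10 3)| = 9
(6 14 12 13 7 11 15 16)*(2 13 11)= (2 13 7)(6 14 12 11 15 16)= [0, 1, 13, 3, 4, 5, 14, 2, 8, 9, 10, 15, 11, 7, 12, 16, 6]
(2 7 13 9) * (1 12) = [0, 12, 7, 3, 4, 5, 6, 13, 8, 2, 10, 11, 1, 9] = (1 12)(2 7 13 9)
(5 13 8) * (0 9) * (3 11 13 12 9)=(0 3 11 13 8 5 12 9)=[3, 1, 2, 11, 4, 12, 6, 7, 5, 0, 10, 13, 9, 8]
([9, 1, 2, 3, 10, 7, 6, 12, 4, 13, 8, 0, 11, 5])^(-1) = [11, 1, 2, 3, 8, 13, 6, 5, 10, 0, 4, 12, 7, 9]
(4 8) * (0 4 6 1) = (0 4 8 6 1) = [4, 0, 2, 3, 8, 5, 1, 7, 6]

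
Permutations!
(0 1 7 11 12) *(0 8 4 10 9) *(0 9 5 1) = (1 7 11 12 8 4 10 5) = [0, 7, 2, 3, 10, 1, 6, 11, 4, 9, 5, 12, 8]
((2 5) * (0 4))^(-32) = (5)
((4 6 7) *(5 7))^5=((4 6 5 7))^5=(4 6 5 7)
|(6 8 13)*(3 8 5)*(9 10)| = |(3 8 13 6 5)(9 10)| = 10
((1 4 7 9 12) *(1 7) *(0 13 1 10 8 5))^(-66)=(0 10 13 8 1 5 4)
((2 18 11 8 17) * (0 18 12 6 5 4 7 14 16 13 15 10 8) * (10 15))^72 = (18)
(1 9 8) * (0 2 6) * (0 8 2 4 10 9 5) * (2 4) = (0 2 6 8 1 5)(4 10 9) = [2, 5, 6, 3, 10, 0, 8, 7, 1, 4, 9]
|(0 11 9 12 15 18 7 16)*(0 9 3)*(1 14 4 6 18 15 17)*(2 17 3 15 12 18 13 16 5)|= 60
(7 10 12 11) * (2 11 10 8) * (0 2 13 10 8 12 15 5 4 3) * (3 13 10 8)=(0 2 11 7 12 3)(4 13 8 10 15 5)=[2, 1, 11, 0, 13, 4, 6, 12, 10, 9, 15, 7, 3, 8, 14, 5]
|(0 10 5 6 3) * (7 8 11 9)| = |(0 10 5 6 3)(7 8 11 9)| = 20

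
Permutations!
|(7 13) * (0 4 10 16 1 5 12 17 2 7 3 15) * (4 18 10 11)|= 26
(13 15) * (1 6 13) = [0, 6, 2, 3, 4, 5, 13, 7, 8, 9, 10, 11, 12, 15, 14, 1] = (1 6 13 15)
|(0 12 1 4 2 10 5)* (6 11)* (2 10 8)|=6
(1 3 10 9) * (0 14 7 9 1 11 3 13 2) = (0 14 7 9 11 3 10 1 13 2) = [14, 13, 0, 10, 4, 5, 6, 9, 8, 11, 1, 3, 12, 2, 7]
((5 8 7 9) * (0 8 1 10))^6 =((0 8 7 9 5 1 10))^6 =(0 10 1 5 9 7 8)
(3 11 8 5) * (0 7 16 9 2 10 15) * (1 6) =(0 7 16 9 2 10 15)(1 6)(3 11 8 5) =[7, 6, 10, 11, 4, 3, 1, 16, 5, 2, 15, 8, 12, 13, 14, 0, 9]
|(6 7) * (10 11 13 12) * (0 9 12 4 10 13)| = |(0 9 12 13 4 10 11)(6 7)| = 14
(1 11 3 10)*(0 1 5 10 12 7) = (0 1 11 3 12 7)(5 10) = [1, 11, 2, 12, 4, 10, 6, 0, 8, 9, 5, 3, 7]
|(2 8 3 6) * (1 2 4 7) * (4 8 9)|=15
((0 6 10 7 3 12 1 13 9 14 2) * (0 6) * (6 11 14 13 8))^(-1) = ((1 8 6 10 7 3 12)(2 11 14)(9 13))^(-1) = (1 12 3 7 10 6 8)(2 14 11)(9 13)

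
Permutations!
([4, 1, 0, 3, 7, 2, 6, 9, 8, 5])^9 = (0 9)(2 7)(4 5)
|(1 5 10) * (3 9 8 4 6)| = 15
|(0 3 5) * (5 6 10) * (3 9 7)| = |(0 9 7 3 6 10 5)| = 7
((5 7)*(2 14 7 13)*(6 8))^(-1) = ((2 14 7 5 13)(6 8))^(-1) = (2 13 5 7 14)(6 8)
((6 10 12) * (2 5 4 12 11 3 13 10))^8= ((2 5 4 12 6)(3 13 10 11))^8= (13)(2 12 5 6 4)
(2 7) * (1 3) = (1 3)(2 7) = [0, 3, 7, 1, 4, 5, 6, 2]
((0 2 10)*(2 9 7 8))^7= (0 9 7 8 2 10)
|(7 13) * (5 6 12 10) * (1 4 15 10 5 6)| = |(1 4 15 10 6 12 5)(7 13)| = 14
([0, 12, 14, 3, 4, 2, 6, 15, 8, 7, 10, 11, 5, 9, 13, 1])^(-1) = (1 15 7 9 13 14 2 5 12)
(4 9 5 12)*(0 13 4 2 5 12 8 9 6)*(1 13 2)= (0 2 5 8 9 12 1 13 4 6)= [2, 13, 5, 3, 6, 8, 0, 7, 9, 12, 10, 11, 1, 4]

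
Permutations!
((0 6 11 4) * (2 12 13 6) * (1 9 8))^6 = (0 4 11 6 13 12 2)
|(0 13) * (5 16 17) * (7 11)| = |(0 13)(5 16 17)(7 11)| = 6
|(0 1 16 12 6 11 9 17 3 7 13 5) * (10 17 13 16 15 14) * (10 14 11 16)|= 84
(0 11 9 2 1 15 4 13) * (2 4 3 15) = (0 11 9 4 13)(1 2)(3 15) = [11, 2, 1, 15, 13, 5, 6, 7, 8, 4, 10, 9, 12, 0, 14, 3]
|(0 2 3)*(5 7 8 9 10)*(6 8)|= |(0 2 3)(5 7 6 8 9 10)|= 6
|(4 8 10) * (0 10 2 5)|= |(0 10 4 8 2 5)|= 6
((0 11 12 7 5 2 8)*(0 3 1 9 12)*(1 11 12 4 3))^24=(0 7 2 1 4 11 12 5 8 9 3)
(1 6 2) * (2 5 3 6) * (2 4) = (1 4 2)(3 6 5) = [0, 4, 1, 6, 2, 3, 5]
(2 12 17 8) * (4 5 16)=(2 12 17 8)(4 5 16)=[0, 1, 12, 3, 5, 16, 6, 7, 2, 9, 10, 11, 17, 13, 14, 15, 4, 8]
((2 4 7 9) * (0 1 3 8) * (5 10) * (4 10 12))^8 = (2 10 5 12 4 7 9)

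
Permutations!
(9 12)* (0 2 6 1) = (0 2 6 1)(9 12) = [2, 0, 6, 3, 4, 5, 1, 7, 8, 12, 10, 11, 9]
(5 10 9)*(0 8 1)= (0 8 1)(5 10 9)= [8, 0, 2, 3, 4, 10, 6, 7, 1, 5, 9]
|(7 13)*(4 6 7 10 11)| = 6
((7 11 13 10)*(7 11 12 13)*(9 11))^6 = (13)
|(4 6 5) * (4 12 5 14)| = 6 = |(4 6 14)(5 12)|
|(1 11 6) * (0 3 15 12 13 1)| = |(0 3 15 12 13 1 11 6)| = 8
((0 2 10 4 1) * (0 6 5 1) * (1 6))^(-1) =((0 2 10 4)(5 6))^(-1) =(0 4 10 2)(5 6)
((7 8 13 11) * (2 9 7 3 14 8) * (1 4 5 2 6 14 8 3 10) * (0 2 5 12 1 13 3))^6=((0 2 9 7 6 14)(1 4 12)(3 8)(10 13 11))^6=(14)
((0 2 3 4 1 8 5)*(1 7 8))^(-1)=(0 5 8 7 4 3 2)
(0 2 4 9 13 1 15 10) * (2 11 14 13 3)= [11, 15, 4, 2, 9, 5, 6, 7, 8, 3, 0, 14, 12, 1, 13, 10]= (0 11 14 13 1 15 10)(2 4 9 3)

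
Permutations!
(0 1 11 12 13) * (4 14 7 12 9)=(0 1 11 9 4 14 7 12 13)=[1, 11, 2, 3, 14, 5, 6, 12, 8, 4, 10, 9, 13, 0, 7]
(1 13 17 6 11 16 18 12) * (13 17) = (1 17 6 11 16 18 12) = [0, 17, 2, 3, 4, 5, 11, 7, 8, 9, 10, 16, 1, 13, 14, 15, 18, 6, 12]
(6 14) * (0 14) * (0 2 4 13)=(0 14 6 2 4 13)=[14, 1, 4, 3, 13, 5, 2, 7, 8, 9, 10, 11, 12, 0, 6]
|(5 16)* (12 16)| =|(5 12 16)| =3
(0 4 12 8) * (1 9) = (0 4 12 8)(1 9) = [4, 9, 2, 3, 12, 5, 6, 7, 0, 1, 10, 11, 8]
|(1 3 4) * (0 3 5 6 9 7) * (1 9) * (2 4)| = 6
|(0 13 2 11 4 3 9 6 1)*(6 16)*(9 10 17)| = |(0 13 2 11 4 3 10 17 9 16 6 1)| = 12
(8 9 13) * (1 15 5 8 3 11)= (1 15 5 8 9 13 3 11)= [0, 15, 2, 11, 4, 8, 6, 7, 9, 13, 10, 1, 12, 3, 14, 5]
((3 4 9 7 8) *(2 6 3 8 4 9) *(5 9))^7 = ((2 6 3 5 9 7 4))^7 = (9)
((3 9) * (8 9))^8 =((3 8 9))^8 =(3 9 8)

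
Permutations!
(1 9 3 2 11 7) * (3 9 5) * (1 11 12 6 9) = (1 5 3 2 12 6 9)(7 11) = [0, 5, 12, 2, 4, 3, 9, 11, 8, 1, 10, 7, 6]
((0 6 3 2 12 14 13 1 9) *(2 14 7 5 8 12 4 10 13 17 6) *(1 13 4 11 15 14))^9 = (0 9 1 3 6 17 14 15 11 2)(4 10)(5 8 12 7) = ((0 2 11 15 14 17 6 3 1 9)(4 10)(5 8 12 7))^9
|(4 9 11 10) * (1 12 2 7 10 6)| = |(1 12 2 7 10 4 9 11 6)| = 9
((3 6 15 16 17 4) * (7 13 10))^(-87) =(3 16)(4 15)(6 17)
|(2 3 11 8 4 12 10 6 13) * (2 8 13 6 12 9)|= 14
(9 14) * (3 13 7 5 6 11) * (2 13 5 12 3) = (2 13 7 12 3 5 6 11)(9 14) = [0, 1, 13, 5, 4, 6, 11, 12, 8, 14, 10, 2, 3, 7, 9]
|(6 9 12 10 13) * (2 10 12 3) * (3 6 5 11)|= 6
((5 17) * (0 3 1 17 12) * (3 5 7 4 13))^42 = (17)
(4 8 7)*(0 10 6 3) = (0 10 6 3)(4 8 7) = [10, 1, 2, 0, 8, 5, 3, 4, 7, 9, 6]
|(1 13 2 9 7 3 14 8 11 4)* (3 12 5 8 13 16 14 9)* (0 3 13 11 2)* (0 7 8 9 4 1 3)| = |(1 16 14 11)(2 13 7 12 5 9 8)(3 4)| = 28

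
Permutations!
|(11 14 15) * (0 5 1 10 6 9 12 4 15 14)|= 10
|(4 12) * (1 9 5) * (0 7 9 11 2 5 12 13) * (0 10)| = 28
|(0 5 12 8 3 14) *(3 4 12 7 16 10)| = |(0 5 7 16 10 3 14)(4 12 8)| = 21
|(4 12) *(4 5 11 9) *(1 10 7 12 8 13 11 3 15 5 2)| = 15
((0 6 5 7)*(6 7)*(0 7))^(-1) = (7)(5 6) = ((7)(5 6))^(-1)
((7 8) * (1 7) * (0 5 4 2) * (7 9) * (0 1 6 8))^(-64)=((0 5 4 2 1 9 7)(6 8))^(-64)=(0 7 9 1 2 4 5)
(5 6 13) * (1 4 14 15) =[0, 4, 2, 3, 14, 6, 13, 7, 8, 9, 10, 11, 12, 5, 15, 1] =(1 4 14 15)(5 6 13)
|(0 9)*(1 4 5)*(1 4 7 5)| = 4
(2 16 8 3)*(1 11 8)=[0, 11, 16, 2, 4, 5, 6, 7, 3, 9, 10, 8, 12, 13, 14, 15, 1]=(1 11 8 3 2 16)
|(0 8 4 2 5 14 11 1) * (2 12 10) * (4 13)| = 11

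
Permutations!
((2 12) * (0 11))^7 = ((0 11)(2 12))^7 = (0 11)(2 12)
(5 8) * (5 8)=(8)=[0, 1, 2, 3, 4, 5, 6, 7, 8]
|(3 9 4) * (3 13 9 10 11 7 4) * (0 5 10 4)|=20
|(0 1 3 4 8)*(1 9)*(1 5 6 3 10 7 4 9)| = |(0 1 10 7 4 8)(3 9 5 6)| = 12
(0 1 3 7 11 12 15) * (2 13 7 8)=(0 1 3 8 2 13 7 11 12 15)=[1, 3, 13, 8, 4, 5, 6, 11, 2, 9, 10, 12, 15, 7, 14, 0]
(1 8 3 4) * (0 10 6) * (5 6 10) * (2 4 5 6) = (10)(0 6)(1 8 3 5 2 4) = [6, 8, 4, 5, 1, 2, 0, 7, 3, 9, 10]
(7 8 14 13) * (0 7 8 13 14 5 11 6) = (14)(0 7 13 8 5 11 6) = [7, 1, 2, 3, 4, 11, 0, 13, 5, 9, 10, 6, 12, 8, 14]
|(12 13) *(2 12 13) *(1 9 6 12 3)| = 6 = |(13)(1 9 6 12 2 3)|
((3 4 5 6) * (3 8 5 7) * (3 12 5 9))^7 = (3 9 8 6 5 12 7 4)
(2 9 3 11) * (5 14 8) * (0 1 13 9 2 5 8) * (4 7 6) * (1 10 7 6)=(0 10 7 1 13 9 3 11 5 14)(4 6)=[10, 13, 2, 11, 6, 14, 4, 1, 8, 3, 7, 5, 12, 9, 0]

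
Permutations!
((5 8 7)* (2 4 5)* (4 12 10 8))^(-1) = (2 7 8 10 12)(4 5)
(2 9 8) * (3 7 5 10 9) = (2 3 7 5 10 9 8) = [0, 1, 3, 7, 4, 10, 6, 5, 2, 8, 9]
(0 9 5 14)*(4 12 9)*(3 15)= [4, 1, 2, 15, 12, 14, 6, 7, 8, 5, 10, 11, 9, 13, 0, 3]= (0 4 12 9 5 14)(3 15)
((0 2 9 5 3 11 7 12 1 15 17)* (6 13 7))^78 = (17)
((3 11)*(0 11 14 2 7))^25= (0 11 3 14 2 7)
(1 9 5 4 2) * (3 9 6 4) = (1 6 4 2)(3 9 5) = [0, 6, 1, 9, 2, 3, 4, 7, 8, 5]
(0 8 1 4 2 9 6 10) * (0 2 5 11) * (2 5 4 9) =(0 8 1 9 6 10 5 11) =[8, 9, 2, 3, 4, 11, 10, 7, 1, 6, 5, 0]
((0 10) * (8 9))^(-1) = ((0 10)(8 9))^(-1) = (0 10)(8 9)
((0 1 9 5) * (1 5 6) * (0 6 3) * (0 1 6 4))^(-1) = ((0 5 4)(1 9 3))^(-1) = (0 4 5)(1 3 9)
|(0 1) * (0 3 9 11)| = 5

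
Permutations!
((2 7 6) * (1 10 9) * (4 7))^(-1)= ((1 10 9)(2 4 7 6))^(-1)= (1 9 10)(2 6 7 4)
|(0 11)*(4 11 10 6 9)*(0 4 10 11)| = 3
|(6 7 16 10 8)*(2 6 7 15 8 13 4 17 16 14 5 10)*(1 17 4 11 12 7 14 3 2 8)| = |(1 17 16 8 14 5 10 13 11 12 7 3 2 6 15)| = 15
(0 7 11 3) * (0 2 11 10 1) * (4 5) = (0 7 10 1)(2 11 3)(4 5) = [7, 0, 11, 2, 5, 4, 6, 10, 8, 9, 1, 3]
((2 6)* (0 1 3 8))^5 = (0 1 3 8)(2 6)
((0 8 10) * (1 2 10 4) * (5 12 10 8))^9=(0 5 12 10)(1 2 8 4)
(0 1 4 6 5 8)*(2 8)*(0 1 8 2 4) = (0 8 1)(4 6 5) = [8, 0, 2, 3, 6, 4, 5, 7, 1]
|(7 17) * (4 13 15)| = 6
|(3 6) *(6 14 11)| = 4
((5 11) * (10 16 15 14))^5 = ((5 11)(10 16 15 14))^5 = (5 11)(10 16 15 14)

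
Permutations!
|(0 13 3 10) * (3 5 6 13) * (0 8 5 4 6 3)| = 12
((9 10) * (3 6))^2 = (10) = ((3 6)(9 10))^2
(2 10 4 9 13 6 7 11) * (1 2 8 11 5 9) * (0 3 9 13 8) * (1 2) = (0 3 9 8 11)(2 10 4)(5 13 6 7) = [3, 1, 10, 9, 2, 13, 7, 5, 11, 8, 4, 0, 12, 6]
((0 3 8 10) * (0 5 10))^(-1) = ((0 3 8)(5 10))^(-1) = (0 8 3)(5 10)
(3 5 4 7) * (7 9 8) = [0, 1, 2, 5, 9, 4, 6, 3, 7, 8] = (3 5 4 9 8 7)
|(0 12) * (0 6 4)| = 4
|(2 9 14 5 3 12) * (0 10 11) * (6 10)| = |(0 6 10 11)(2 9 14 5 3 12)| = 12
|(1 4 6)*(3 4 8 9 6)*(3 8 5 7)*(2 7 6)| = |(1 5 6)(2 7 3 4 8 9)| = 6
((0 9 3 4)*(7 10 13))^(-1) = (0 4 3 9)(7 13 10)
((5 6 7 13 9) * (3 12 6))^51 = (3 6 13 5 12 7 9)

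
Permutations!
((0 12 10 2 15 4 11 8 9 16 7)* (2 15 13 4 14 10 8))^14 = ((0 12 8 9 16 7)(2 13 4 11)(10 15 14))^14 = (0 8 16)(2 4)(7 12 9)(10 14 15)(11 13)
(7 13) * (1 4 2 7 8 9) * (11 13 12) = [0, 4, 7, 3, 2, 5, 6, 12, 9, 1, 10, 13, 11, 8] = (1 4 2 7 12 11 13 8 9)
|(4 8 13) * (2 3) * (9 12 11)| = 6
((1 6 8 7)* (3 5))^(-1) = ((1 6 8 7)(3 5))^(-1) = (1 7 8 6)(3 5)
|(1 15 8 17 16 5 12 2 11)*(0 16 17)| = 9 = |(17)(0 16 5 12 2 11 1 15 8)|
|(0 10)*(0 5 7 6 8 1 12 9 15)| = |(0 10 5 7 6 8 1 12 9 15)| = 10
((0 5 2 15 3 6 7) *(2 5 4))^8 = ((0 4 2 15 3 6 7))^8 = (0 4 2 15 3 6 7)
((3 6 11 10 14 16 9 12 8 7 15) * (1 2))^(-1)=((1 2)(3 6 11 10 14 16 9 12 8 7 15))^(-1)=(1 2)(3 15 7 8 12 9 16 14 10 11 6)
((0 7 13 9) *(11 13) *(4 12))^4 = (0 9 13 11 7)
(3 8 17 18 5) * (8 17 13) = (3 17 18 5)(8 13) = [0, 1, 2, 17, 4, 3, 6, 7, 13, 9, 10, 11, 12, 8, 14, 15, 16, 18, 5]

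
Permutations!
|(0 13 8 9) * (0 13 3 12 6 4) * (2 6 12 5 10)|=|(0 3 5 10 2 6 4)(8 9 13)|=21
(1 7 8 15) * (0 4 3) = [4, 7, 2, 0, 3, 5, 6, 8, 15, 9, 10, 11, 12, 13, 14, 1] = (0 4 3)(1 7 8 15)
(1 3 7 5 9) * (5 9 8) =(1 3 7 9)(5 8) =[0, 3, 2, 7, 4, 8, 6, 9, 5, 1]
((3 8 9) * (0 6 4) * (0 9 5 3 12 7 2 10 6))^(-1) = (2 7 12 9 4 6 10)(3 5 8) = ((2 10 6 4 9 12 7)(3 8 5))^(-1)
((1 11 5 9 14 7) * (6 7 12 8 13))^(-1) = (1 7 6 13 8 12 14 9 5 11)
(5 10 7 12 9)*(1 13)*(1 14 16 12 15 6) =(1 13 14 16 12 9 5 10 7 15 6) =[0, 13, 2, 3, 4, 10, 1, 15, 8, 5, 7, 11, 9, 14, 16, 6, 12]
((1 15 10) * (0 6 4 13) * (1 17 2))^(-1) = ((0 6 4 13)(1 15 10 17 2))^(-1) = (0 13 4 6)(1 2 17 10 15)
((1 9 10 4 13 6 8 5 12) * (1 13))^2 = (1 10)(4 9)(5 13 8 12 6)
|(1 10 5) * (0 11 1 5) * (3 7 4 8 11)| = 8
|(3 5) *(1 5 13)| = |(1 5 3 13)| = 4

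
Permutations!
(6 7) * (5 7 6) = [0, 1, 2, 3, 4, 7, 6, 5] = (5 7)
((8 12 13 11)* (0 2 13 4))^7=((0 2 13 11 8 12 4))^7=(13)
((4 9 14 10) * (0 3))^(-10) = (4 14)(9 10) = ((0 3)(4 9 14 10))^(-10)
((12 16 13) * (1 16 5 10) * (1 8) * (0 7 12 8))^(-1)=(0 10 5 12 7)(1 8 13 16)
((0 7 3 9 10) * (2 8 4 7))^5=((0 2 8 4 7 3 9 10))^5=(0 3 8 10 7 2 9 4)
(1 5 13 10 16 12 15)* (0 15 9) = [15, 5, 2, 3, 4, 13, 6, 7, 8, 0, 16, 11, 9, 10, 14, 1, 12] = (0 15 1 5 13 10 16 12 9)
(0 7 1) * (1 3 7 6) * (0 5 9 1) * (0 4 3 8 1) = (0 6 4 3 7 8 1 5 9) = [6, 5, 2, 7, 3, 9, 4, 8, 1, 0]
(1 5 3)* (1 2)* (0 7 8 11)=[7, 5, 1, 2, 4, 3, 6, 8, 11, 9, 10, 0]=(0 7 8 11)(1 5 3 2)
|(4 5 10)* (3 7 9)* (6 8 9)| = |(3 7 6 8 9)(4 5 10)| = 15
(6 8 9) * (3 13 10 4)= [0, 1, 2, 13, 3, 5, 8, 7, 9, 6, 4, 11, 12, 10]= (3 13 10 4)(6 8 9)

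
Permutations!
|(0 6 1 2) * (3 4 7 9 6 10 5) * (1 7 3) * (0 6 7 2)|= 4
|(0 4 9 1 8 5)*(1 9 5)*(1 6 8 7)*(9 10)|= |(0 4 5)(1 7)(6 8)(9 10)|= 6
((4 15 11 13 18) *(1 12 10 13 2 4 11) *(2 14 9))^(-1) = (1 15 4 2 9 14 11 18 13 10 12) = ((1 12 10 13 18 11 14 9 2 4 15))^(-1)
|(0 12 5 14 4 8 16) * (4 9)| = 8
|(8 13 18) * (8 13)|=2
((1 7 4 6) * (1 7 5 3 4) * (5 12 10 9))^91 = (1 12 10 9 5 3 4 6 7)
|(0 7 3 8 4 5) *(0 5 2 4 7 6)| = 6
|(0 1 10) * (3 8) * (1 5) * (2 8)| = |(0 5 1 10)(2 8 3)| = 12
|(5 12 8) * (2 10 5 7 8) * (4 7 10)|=|(2 4 7 8 10 5 12)|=7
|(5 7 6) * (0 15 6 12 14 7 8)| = |(0 15 6 5 8)(7 12 14)| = 15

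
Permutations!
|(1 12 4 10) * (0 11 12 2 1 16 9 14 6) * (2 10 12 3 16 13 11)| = |(0 2 1 10 13 11 3 16 9 14 6)(4 12)| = 22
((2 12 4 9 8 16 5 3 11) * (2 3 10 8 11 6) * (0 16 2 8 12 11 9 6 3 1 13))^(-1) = (0 13 1 11 2 8 6 4 12 10 5 16) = ((0 16 5 10 12 4 6 8 2 11 1 13))^(-1)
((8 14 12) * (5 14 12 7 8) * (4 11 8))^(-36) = (4 7 14 5 12 8 11)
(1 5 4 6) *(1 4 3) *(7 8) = (1 5 3)(4 6)(7 8) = [0, 5, 2, 1, 6, 3, 4, 8, 7]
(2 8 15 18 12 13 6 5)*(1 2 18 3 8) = [0, 2, 1, 8, 4, 18, 5, 7, 15, 9, 10, 11, 13, 6, 14, 3, 16, 17, 12] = (1 2)(3 8 15)(5 18 12 13 6)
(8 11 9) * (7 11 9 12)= (7 11 12)(8 9)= [0, 1, 2, 3, 4, 5, 6, 11, 9, 8, 10, 12, 7]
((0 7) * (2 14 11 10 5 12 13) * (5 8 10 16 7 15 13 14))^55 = ((0 15 13 2 5 12 14 11 16 7)(8 10))^55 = (0 12)(2 16)(5 7)(8 10)(11 13)(14 15)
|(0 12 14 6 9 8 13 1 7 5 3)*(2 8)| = 12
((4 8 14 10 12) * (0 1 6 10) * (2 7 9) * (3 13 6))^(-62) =(0 8 12 6 3)(1 14 4 10 13)(2 7 9)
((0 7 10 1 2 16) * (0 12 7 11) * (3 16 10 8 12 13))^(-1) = ((0 11)(1 2 10)(3 16 13)(7 8 12))^(-1) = (0 11)(1 10 2)(3 13 16)(7 12 8)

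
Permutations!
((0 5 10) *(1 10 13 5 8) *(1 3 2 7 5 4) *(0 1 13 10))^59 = ((0 8 3 2 7 5 10 1)(4 13))^59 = (0 2 10 8 7 1 3 5)(4 13)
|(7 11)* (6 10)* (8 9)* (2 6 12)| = 4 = |(2 6 10 12)(7 11)(8 9)|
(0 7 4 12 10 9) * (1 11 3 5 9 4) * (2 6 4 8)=(0 7 1 11 3 5 9)(2 6 4 12 10 8)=[7, 11, 6, 5, 12, 9, 4, 1, 2, 0, 8, 3, 10]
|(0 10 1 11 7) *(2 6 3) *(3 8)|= 20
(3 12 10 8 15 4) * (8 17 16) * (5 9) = [0, 1, 2, 12, 3, 9, 6, 7, 15, 5, 17, 11, 10, 13, 14, 4, 8, 16] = (3 12 10 17 16 8 15 4)(5 9)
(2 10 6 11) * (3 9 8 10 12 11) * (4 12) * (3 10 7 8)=(2 4 12 11)(3 9)(6 10)(7 8)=[0, 1, 4, 9, 12, 5, 10, 8, 7, 3, 6, 2, 11]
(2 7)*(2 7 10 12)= (2 10 12)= [0, 1, 10, 3, 4, 5, 6, 7, 8, 9, 12, 11, 2]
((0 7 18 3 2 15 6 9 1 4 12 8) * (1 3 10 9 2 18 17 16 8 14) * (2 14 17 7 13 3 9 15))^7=(0 14)(1 13)(3 4)(6 8)(10 17)(12 18)(15 16)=((0 13 3 18 10 15 6 14 1 4 12 17 16 8))^7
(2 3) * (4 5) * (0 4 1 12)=(0 4 5 1 12)(2 3)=[4, 12, 3, 2, 5, 1, 6, 7, 8, 9, 10, 11, 0]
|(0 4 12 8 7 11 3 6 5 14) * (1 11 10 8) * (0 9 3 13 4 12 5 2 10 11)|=12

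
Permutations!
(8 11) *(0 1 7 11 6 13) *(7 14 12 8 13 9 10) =(0 1 14 12 8 6 9 10 7 11 13) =[1, 14, 2, 3, 4, 5, 9, 11, 6, 10, 7, 13, 8, 0, 12]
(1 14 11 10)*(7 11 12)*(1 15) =(1 14 12 7 11 10 15) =[0, 14, 2, 3, 4, 5, 6, 11, 8, 9, 15, 10, 7, 13, 12, 1]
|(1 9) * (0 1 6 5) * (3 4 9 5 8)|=|(0 1 5)(3 4 9 6 8)|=15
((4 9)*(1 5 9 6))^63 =(1 4 5 6 9)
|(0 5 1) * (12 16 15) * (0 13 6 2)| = |(0 5 1 13 6 2)(12 16 15)| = 6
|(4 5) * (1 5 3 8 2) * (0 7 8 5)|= |(0 7 8 2 1)(3 5 4)|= 15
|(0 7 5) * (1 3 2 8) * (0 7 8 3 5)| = |(0 8 1 5 7)(2 3)| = 10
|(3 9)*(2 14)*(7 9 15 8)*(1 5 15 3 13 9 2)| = |(1 5 15 8 7 2 14)(9 13)| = 14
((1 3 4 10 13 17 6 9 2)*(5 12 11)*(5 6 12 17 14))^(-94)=(1 6 17 13 3 9 12 14 4 2 11 5 10)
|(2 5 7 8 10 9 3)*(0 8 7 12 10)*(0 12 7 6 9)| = 12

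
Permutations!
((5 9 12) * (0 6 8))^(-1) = (0 8 6)(5 12 9)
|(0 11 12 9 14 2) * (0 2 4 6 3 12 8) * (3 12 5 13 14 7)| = 9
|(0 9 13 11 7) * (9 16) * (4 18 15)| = 6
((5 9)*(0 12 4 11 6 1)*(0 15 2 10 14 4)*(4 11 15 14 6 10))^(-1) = ((0 12)(1 14 11 10 6)(2 4 15)(5 9))^(-1) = (0 12)(1 6 10 11 14)(2 15 4)(5 9)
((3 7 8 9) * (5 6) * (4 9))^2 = (3 8 9 7 4)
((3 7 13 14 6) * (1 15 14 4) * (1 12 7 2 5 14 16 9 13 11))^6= ((1 15 16 9 13 4 12 7 11)(2 5 14 6 3))^6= (1 12 9)(2 5 14 6 3)(4 16 11)(7 13 15)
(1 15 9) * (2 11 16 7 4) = [0, 15, 11, 3, 2, 5, 6, 4, 8, 1, 10, 16, 12, 13, 14, 9, 7] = (1 15 9)(2 11 16 7 4)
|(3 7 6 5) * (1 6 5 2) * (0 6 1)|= |(0 6 2)(3 7 5)|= 3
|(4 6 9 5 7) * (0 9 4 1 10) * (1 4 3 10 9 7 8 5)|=6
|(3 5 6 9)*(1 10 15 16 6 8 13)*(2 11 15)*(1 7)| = 13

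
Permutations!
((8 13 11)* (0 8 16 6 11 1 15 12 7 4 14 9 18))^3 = (0 1 7 9 8 15 4 18 13 12 14) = ((0 8 13 1 15 12 7 4 14 9 18)(6 11 16))^3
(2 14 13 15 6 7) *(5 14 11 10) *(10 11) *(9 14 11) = (2 10 5 11 9 14 13 15 6 7) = [0, 1, 10, 3, 4, 11, 7, 2, 8, 14, 5, 9, 12, 15, 13, 6]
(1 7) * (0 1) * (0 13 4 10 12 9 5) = (0 1 7 13 4 10 12 9 5) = [1, 7, 2, 3, 10, 0, 6, 13, 8, 5, 12, 11, 9, 4]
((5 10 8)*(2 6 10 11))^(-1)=(2 11 5 8 10 6)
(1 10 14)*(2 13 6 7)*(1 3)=[0, 10, 13, 1, 4, 5, 7, 2, 8, 9, 14, 11, 12, 6, 3]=(1 10 14 3)(2 13 6 7)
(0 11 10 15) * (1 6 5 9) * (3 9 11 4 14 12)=[4, 6, 2, 9, 14, 11, 5, 7, 8, 1, 15, 10, 3, 13, 12, 0]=(0 4 14 12 3 9 1 6 5 11 10 15)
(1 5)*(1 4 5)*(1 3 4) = (1 3 4 5) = [0, 3, 2, 4, 5, 1]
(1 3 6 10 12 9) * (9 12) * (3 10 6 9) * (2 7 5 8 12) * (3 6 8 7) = (1 10 6 8 12 2 3 9)(5 7) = [0, 10, 3, 9, 4, 7, 8, 5, 12, 1, 6, 11, 2]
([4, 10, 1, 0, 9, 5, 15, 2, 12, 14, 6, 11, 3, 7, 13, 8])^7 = (0 1)(2 3)(4 10)(6 9)(7 12)(8 13)(14 15)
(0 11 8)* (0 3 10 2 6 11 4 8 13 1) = (0 4 8 3 10 2 6 11 13 1) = [4, 0, 6, 10, 8, 5, 11, 7, 3, 9, 2, 13, 12, 1]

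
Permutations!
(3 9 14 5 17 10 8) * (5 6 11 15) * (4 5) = [0, 1, 2, 9, 5, 17, 11, 7, 3, 14, 8, 15, 12, 13, 6, 4, 16, 10] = (3 9 14 6 11 15 4 5 17 10 8)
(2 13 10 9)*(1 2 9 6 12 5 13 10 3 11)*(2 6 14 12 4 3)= [0, 6, 10, 11, 3, 13, 4, 7, 8, 9, 14, 1, 5, 2, 12]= (1 6 4 3 11)(2 10 14 12 5 13)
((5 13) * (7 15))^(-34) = (15)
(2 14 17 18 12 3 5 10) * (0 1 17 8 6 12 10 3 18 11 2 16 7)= (0 1 17 11 2 14 8 6 12 18 10 16 7)(3 5)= [1, 17, 14, 5, 4, 3, 12, 0, 6, 9, 16, 2, 18, 13, 8, 15, 7, 11, 10]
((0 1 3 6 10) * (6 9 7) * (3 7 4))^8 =((0 1 7 6 10)(3 9 4))^8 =(0 6 1 10 7)(3 4 9)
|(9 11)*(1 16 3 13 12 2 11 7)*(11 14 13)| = 12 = |(1 16 3 11 9 7)(2 14 13 12)|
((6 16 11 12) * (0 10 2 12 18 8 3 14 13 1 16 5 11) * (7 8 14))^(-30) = ((0 10 2 12 6 5 11 18 14 13 1 16)(3 7 8))^(-30) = (0 11)(1 6)(2 14)(5 16)(10 18)(12 13)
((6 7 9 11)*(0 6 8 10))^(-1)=((0 6 7 9 11 8 10))^(-1)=(0 10 8 11 9 7 6)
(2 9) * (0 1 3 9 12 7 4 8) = [1, 3, 12, 9, 8, 5, 6, 4, 0, 2, 10, 11, 7] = (0 1 3 9 2 12 7 4 8)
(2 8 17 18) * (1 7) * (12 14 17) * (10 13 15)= (1 7)(2 8 12 14 17 18)(10 13 15)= [0, 7, 8, 3, 4, 5, 6, 1, 12, 9, 13, 11, 14, 15, 17, 10, 16, 18, 2]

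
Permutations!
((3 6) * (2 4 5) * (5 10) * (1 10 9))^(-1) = (1 9 4 2 5 10)(3 6)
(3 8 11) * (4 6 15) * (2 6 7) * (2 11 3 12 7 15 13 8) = [0, 1, 6, 2, 15, 5, 13, 11, 3, 9, 10, 12, 7, 8, 14, 4] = (2 6 13 8 3)(4 15)(7 11 12)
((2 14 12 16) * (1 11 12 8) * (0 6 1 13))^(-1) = ((0 6 1 11 12 16 2 14 8 13))^(-1) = (0 13 8 14 2 16 12 11 1 6)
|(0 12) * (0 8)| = 3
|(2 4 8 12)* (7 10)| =4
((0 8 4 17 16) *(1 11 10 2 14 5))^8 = ((0 8 4 17 16)(1 11 10 2 14 5))^8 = (0 17 8 16 4)(1 10 14)(2 5 11)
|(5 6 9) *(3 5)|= 4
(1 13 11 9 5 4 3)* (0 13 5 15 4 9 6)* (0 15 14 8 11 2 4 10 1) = (0 13 2 4 3)(1 5 9 14 8 11 6 15 10) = [13, 5, 4, 0, 3, 9, 15, 7, 11, 14, 1, 6, 12, 2, 8, 10]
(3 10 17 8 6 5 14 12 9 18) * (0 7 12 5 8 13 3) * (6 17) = (0 7 12 9 18)(3 10 6 8 17 13)(5 14) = [7, 1, 2, 10, 4, 14, 8, 12, 17, 18, 6, 11, 9, 3, 5, 15, 16, 13, 0]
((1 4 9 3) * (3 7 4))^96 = (9)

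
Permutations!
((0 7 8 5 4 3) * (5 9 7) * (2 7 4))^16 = (9)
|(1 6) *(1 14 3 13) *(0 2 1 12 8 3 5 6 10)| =12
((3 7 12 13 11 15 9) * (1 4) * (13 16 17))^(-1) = ((1 4)(3 7 12 16 17 13 11 15 9))^(-1) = (1 4)(3 9 15 11 13 17 16 12 7)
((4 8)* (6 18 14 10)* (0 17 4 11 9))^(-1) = (0 9 11 8 4 17)(6 10 14 18)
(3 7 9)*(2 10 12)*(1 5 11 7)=(1 5 11 7 9 3)(2 10 12)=[0, 5, 10, 1, 4, 11, 6, 9, 8, 3, 12, 7, 2]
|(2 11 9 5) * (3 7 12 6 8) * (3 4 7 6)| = |(2 11 9 5)(3 6 8 4 7 12)| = 12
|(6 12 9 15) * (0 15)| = |(0 15 6 12 9)| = 5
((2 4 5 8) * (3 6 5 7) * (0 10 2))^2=(0 2 7 6 8 10 4 3 5)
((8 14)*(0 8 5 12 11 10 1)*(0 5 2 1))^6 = ((0 8 14 2 1 5 12 11 10))^6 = (0 12 2)(1 8 11)(5 14 10)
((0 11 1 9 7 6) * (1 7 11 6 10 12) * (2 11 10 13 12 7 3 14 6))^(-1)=(0 6 14 3 11 2)(1 12 13 7 10 9)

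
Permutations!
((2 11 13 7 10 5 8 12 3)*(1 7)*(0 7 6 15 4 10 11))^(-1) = ((0 7 11 13 1 6 15 4 10 5 8 12 3 2))^(-1) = (0 2 3 12 8 5 10 4 15 6 1 13 11 7)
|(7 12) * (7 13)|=3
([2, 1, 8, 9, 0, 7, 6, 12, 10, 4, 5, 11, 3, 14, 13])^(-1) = (0 4 9 3 12 7 5 10 8 2)(13 14)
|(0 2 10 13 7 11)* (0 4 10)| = 10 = |(0 2)(4 10 13 7 11)|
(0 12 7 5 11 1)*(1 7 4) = [12, 0, 2, 3, 1, 11, 6, 5, 8, 9, 10, 7, 4] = (0 12 4 1)(5 11 7)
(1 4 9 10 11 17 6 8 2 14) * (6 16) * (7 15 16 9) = (1 4 7 15 16 6 8 2 14)(9 10 11 17) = [0, 4, 14, 3, 7, 5, 8, 15, 2, 10, 11, 17, 12, 13, 1, 16, 6, 9]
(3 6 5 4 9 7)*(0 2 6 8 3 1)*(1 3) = (0 2 6 5 4 9 7 3 8 1) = [2, 0, 6, 8, 9, 4, 5, 3, 1, 7]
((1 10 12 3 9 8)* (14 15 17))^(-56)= ((1 10 12 3 9 8)(14 15 17))^(-56)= (1 9 12)(3 10 8)(14 15 17)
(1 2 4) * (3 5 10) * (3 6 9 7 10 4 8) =(1 2 8 3 5 4)(6 9 7 10) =[0, 2, 8, 5, 1, 4, 9, 10, 3, 7, 6]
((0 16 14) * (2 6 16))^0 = ((0 2 6 16 14))^0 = (16)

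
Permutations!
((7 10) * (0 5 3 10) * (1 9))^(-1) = (0 7 10 3 5)(1 9) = ((0 5 3 10 7)(1 9))^(-1)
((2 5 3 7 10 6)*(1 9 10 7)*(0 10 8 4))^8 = (0 8 1 5 6)(2 10 4 9 3)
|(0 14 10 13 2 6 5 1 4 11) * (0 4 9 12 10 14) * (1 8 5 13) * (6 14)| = 4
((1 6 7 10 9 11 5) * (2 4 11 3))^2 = ((1 6 7 10 9 3 2 4 11 5))^2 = (1 7 9 2 11)(3 4 5 6 10)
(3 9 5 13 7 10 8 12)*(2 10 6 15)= [0, 1, 10, 9, 4, 13, 15, 6, 12, 5, 8, 11, 3, 7, 14, 2]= (2 10 8 12 3 9 5 13 7 6 15)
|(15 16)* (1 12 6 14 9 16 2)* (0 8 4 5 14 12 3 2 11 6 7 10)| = 39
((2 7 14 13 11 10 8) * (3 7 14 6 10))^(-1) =((2 14 13 11 3 7 6 10 8))^(-1) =(2 8 10 6 7 3 11 13 14)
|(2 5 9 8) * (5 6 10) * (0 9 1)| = 8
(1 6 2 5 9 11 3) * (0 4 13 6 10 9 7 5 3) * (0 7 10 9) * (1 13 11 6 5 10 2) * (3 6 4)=(0 3 13 5 2 6 1 9 4 11 7 10)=[3, 9, 6, 13, 11, 2, 1, 10, 8, 4, 0, 7, 12, 5]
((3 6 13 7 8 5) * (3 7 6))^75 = (6 13)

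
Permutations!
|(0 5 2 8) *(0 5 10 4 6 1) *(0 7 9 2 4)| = |(0 10)(1 7 9 2 8 5 4 6)| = 8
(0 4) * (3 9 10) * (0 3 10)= (10)(0 4 3 9)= [4, 1, 2, 9, 3, 5, 6, 7, 8, 0, 10]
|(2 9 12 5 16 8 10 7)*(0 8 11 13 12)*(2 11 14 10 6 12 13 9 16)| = 12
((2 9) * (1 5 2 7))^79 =((1 5 2 9 7))^79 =(1 7 9 2 5)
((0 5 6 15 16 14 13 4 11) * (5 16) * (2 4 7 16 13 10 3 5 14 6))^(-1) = ((0 13 7 16 6 15 14 10 3 5 2 4 11))^(-1) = (0 11 4 2 5 3 10 14 15 6 16 7 13)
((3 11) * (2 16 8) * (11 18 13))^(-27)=((2 16 8)(3 18 13 11))^(-27)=(3 18 13 11)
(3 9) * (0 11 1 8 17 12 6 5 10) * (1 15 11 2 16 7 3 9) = (0 2 16 7 3 1 8 17 12 6 5 10)(11 15) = [2, 8, 16, 1, 4, 10, 5, 3, 17, 9, 0, 15, 6, 13, 14, 11, 7, 12]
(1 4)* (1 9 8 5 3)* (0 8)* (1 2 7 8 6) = (0 6 1 4 9)(2 7 8 5 3) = [6, 4, 7, 2, 9, 3, 1, 8, 5, 0]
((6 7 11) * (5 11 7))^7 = (5 11 6)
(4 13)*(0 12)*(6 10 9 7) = [12, 1, 2, 3, 13, 5, 10, 6, 8, 7, 9, 11, 0, 4] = (0 12)(4 13)(6 10 9 7)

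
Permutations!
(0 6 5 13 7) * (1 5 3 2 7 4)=(0 6 3 2 7)(1 5 13 4)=[6, 5, 7, 2, 1, 13, 3, 0, 8, 9, 10, 11, 12, 4]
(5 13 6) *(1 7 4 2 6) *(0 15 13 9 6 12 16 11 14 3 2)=(0 15 13 1 7 4)(2 12 16 11 14 3)(5 9 6)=[15, 7, 12, 2, 0, 9, 5, 4, 8, 6, 10, 14, 16, 1, 3, 13, 11]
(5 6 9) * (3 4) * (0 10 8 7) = (0 10 8 7)(3 4)(5 6 9) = [10, 1, 2, 4, 3, 6, 9, 0, 7, 5, 8]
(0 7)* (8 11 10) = (0 7)(8 11 10) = [7, 1, 2, 3, 4, 5, 6, 0, 11, 9, 8, 10]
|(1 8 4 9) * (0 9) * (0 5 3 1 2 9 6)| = 10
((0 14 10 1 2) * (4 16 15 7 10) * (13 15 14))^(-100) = (0 1 7 13 2 10 15)(4 14 16)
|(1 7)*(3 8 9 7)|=|(1 3 8 9 7)|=5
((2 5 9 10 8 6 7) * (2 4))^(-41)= (2 4 7 6 8 10 9 5)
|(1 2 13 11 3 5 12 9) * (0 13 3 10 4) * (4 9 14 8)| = |(0 13 11 10 9 1 2 3 5 12 14 8 4)| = 13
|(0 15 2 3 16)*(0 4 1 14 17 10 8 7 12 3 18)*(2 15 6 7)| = |(0 6 7 12 3 16 4 1 14 17 10 8 2 18)| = 14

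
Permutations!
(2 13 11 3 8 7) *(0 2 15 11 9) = (0 2 13 9)(3 8 7 15 11) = [2, 1, 13, 8, 4, 5, 6, 15, 7, 0, 10, 3, 12, 9, 14, 11]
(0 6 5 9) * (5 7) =(0 6 7 5 9) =[6, 1, 2, 3, 4, 9, 7, 5, 8, 0]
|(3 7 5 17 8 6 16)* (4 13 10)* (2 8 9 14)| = 30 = |(2 8 6 16 3 7 5 17 9 14)(4 13 10)|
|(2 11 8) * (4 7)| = 6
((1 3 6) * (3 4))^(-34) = ((1 4 3 6))^(-34) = (1 3)(4 6)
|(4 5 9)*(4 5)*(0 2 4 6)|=4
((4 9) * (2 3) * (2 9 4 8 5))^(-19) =(2 3 9 8 5)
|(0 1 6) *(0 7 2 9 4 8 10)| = 9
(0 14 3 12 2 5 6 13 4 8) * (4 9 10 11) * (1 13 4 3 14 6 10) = (14)(0 6 4 8)(1 13 9)(2 5 10 11 3 12) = [6, 13, 5, 12, 8, 10, 4, 7, 0, 1, 11, 3, 2, 9, 14]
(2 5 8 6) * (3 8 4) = (2 5 4 3 8 6) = [0, 1, 5, 8, 3, 4, 2, 7, 6]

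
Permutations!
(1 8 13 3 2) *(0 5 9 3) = [5, 8, 1, 2, 4, 9, 6, 7, 13, 3, 10, 11, 12, 0] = (0 5 9 3 2 1 8 13)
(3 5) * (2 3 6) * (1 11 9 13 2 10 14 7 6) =(1 11 9 13 2 3 5)(6 10 14 7) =[0, 11, 3, 5, 4, 1, 10, 6, 8, 13, 14, 9, 12, 2, 7]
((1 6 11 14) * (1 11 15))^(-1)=(1 15 6)(11 14)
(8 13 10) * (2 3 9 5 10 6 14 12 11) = [0, 1, 3, 9, 4, 10, 14, 7, 13, 5, 8, 2, 11, 6, 12] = (2 3 9 5 10 8 13 6 14 12 11)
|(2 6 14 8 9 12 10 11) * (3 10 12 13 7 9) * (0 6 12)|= 9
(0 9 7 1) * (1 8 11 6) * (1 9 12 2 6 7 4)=(0 12 2 6 9 4 1)(7 8 11)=[12, 0, 6, 3, 1, 5, 9, 8, 11, 4, 10, 7, 2]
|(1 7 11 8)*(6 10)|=4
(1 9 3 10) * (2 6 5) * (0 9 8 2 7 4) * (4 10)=[9, 8, 6, 4, 0, 7, 5, 10, 2, 3, 1]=(0 9 3 4)(1 8 2 6 5 7 10)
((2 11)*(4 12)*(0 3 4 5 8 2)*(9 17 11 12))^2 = (0 4 17)(2 5)(3 9 11)(8 12)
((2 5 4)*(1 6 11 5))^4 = (1 4 11)(2 5 6)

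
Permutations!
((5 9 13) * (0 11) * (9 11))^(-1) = ((0 9 13 5 11))^(-1) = (0 11 5 13 9)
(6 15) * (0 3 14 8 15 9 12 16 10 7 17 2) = (0 3 14 8 15 6 9 12 16 10 7 17 2) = [3, 1, 0, 14, 4, 5, 9, 17, 15, 12, 7, 11, 16, 13, 8, 6, 10, 2]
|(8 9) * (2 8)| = |(2 8 9)| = 3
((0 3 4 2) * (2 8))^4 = ((0 3 4 8 2))^4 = (0 2 8 4 3)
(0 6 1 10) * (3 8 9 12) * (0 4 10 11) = (0 6 1 11)(3 8 9 12)(4 10) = [6, 11, 2, 8, 10, 5, 1, 7, 9, 12, 4, 0, 3]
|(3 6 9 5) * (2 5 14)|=6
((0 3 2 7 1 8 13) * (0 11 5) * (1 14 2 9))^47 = (0 5 11 13 8 1 9 3)(2 14 7)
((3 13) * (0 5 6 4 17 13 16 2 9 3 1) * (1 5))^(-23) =((0 1)(2 9 3 16)(4 17 13 5 6))^(-23) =(0 1)(2 9 3 16)(4 13 6 17 5)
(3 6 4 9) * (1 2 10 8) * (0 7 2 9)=(0 7 2 10 8 1 9 3 6 4)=[7, 9, 10, 6, 0, 5, 4, 2, 1, 3, 8]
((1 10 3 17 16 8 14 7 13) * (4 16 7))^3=(1 17)(3 13)(4 14 8 16)(7 10)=((1 10 3 17 7 13)(4 16 8 14))^3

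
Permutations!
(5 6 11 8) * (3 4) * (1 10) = (1 10)(3 4)(5 6 11 8) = [0, 10, 2, 4, 3, 6, 11, 7, 5, 9, 1, 8]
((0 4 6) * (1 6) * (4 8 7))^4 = (0 1 7)(4 8 6)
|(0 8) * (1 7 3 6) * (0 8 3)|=5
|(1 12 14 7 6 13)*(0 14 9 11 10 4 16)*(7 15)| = |(0 14 15 7 6 13 1 12 9 11 10 4 16)| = 13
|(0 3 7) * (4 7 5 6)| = |(0 3 5 6 4 7)| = 6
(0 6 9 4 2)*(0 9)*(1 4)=(0 6)(1 4 2 9)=[6, 4, 9, 3, 2, 5, 0, 7, 8, 1]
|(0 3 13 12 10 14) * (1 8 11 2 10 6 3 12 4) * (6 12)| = 11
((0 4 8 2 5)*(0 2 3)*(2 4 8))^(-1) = (0 3 8)(2 4 5)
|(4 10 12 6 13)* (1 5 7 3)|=|(1 5 7 3)(4 10 12 6 13)|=20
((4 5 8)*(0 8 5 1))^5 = (0 8 4 1)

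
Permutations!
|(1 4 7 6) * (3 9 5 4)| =7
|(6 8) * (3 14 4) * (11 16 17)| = 6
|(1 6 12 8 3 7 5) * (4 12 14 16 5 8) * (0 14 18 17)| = |(0 14 16 5 1 6 18 17)(3 7 8)(4 12)| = 24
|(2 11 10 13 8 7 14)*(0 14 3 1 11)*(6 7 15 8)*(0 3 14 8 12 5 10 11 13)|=|(0 8 15 12 5 10)(1 13 6 7 14 2 3)|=42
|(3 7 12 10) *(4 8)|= |(3 7 12 10)(4 8)|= 4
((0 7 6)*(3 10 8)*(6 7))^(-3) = (10)(0 6)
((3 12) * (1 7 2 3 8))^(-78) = (12)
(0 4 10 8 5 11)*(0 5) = (0 4 10 8)(5 11) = [4, 1, 2, 3, 10, 11, 6, 7, 0, 9, 8, 5]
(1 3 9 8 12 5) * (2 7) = (1 3 9 8 12 5)(2 7) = [0, 3, 7, 9, 4, 1, 6, 2, 12, 8, 10, 11, 5]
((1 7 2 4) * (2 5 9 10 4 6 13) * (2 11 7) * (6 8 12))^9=(1 9 11 12)(2 10 7 6)(4 5 13 8)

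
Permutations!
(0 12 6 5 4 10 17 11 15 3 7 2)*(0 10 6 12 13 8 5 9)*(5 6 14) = (0 13 8 6 9)(2 10 17 11 15 3 7)(4 14 5) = [13, 1, 10, 7, 14, 4, 9, 2, 6, 0, 17, 15, 12, 8, 5, 3, 16, 11]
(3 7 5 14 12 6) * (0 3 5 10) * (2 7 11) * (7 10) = (0 3 11 2 10)(5 14 12 6) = [3, 1, 10, 11, 4, 14, 5, 7, 8, 9, 0, 2, 6, 13, 12]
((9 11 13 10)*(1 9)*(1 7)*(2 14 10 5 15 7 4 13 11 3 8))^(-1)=((1 9 3 8 2 14 10 4 13 5 15 7))^(-1)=(1 7 15 5 13 4 10 14 2 8 3 9)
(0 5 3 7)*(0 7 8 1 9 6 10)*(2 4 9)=[5, 2, 4, 8, 9, 3, 10, 7, 1, 6, 0]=(0 5 3 8 1 2 4 9 6 10)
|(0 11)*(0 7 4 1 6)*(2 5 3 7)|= 9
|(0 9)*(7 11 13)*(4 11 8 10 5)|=|(0 9)(4 11 13 7 8 10 5)|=14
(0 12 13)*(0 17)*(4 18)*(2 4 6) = (0 12 13 17)(2 4 18 6) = [12, 1, 4, 3, 18, 5, 2, 7, 8, 9, 10, 11, 13, 17, 14, 15, 16, 0, 6]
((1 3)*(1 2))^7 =(1 3 2)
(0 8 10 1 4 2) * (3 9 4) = (0 8 10 1 3 9 4 2) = [8, 3, 0, 9, 2, 5, 6, 7, 10, 4, 1]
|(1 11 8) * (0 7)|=6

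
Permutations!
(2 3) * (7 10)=(2 3)(7 10)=[0, 1, 3, 2, 4, 5, 6, 10, 8, 9, 7]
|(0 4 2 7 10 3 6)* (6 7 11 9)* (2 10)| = |(0 4 10 3 7 2 11 9 6)| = 9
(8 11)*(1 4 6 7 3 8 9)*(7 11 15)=(1 4 6 11 9)(3 8 15 7)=[0, 4, 2, 8, 6, 5, 11, 3, 15, 1, 10, 9, 12, 13, 14, 7]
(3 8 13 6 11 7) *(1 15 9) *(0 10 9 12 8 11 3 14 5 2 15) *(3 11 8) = [10, 0, 15, 8, 4, 2, 11, 14, 13, 1, 9, 7, 3, 6, 5, 12] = (0 10 9 1)(2 15 12 3 8 13 6 11 7 14 5)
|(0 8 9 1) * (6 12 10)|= 12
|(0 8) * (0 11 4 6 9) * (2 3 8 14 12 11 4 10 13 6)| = 8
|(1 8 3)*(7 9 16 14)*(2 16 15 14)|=|(1 8 3)(2 16)(7 9 15 14)|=12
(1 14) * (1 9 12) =(1 14 9 12) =[0, 14, 2, 3, 4, 5, 6, 7, 8, 12, 10, 11, 1, 13, 9]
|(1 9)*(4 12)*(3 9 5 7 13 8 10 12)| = 10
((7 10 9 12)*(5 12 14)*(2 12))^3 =((2 12 7 10 9 14 5))^3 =(2 10 5 7 14 12 9)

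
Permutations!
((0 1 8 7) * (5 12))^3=(0 7 8 1)(5 12)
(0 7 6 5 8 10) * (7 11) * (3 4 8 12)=(0 11 7 6 5 12 3 4 8 10)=[11, 1, 2, 4, 8, 12, 5, 6, 10, 9, 0, 7, 3]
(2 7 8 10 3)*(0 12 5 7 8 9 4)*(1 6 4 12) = (0 1 6 4)(2 8 10 3)(5 7 9 12) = [1, 6, 8, 2, 0, 7, 4, 9, 10, 12, 3, 11, 5]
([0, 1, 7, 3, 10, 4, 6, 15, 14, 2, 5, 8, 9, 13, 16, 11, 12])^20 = (2 15 8 16 9 7 11 14 12)(4 5 10)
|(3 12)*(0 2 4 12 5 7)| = |(0 2 4 12 3 5 7)| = 7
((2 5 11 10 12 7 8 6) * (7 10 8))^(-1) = ((2 5 11 8 6)(10 12))^(-1) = (2 6 8 11 5)(10 12)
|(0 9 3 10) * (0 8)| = |(0 9 3 10 8)| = 5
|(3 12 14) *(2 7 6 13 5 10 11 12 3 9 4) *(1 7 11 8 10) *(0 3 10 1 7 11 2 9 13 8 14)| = |(0 3 10 14 13 5 7 6 8 1 11 12)(4 9)| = 12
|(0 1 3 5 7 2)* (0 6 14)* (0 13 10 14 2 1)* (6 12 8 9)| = |(1 3 5 7)(2 12 8 9 6)(10 14 13)| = 60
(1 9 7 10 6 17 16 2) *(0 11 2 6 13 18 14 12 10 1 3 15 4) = (0 11 2 3 15 4)(1 9 7)(6 17 16)(10 13 18 14 12) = [11, 9, 3, 15, 0, 5, 17, 1, 8, 7, 13, 2, 10, 18, 12, 4, 6, 16, 14]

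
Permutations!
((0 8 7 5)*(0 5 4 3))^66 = ((0 8 7 4 3))^66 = (0 8 7 4 3)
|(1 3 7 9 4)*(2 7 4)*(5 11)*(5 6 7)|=6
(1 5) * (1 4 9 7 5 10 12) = (1 10 12)(4 9 7 5) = [0, 10, 2, 3, 9, 4, 6, 5, 8, 7, 12, 11, 1]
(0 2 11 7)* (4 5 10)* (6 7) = (0 2 11 6 7)(4 5 10) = [2, 1, 11, 3, 5, 10, 7, 0, 8, 9, 4, 6]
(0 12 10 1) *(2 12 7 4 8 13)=(0 7 4 8 13 2 12 10 1)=[7, 0, 12, 3, 8, 5, 6, 4, 13, 9, 1, 11, 10, 2]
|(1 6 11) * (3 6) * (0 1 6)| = |(0 1 3)(6 11)| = 6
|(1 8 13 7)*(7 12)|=5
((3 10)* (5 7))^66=((3 10)(5 7))^66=(10)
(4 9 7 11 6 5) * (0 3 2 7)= (0 3 2 7 11 6 5 4 9)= [3, 1, 7, 2, 9, 4, 5, 11, 8, 0, 10, 6]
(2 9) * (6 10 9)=(2 6 10 9)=[0, 1, 6, 3, 4, 5, 10, 7, 8, 2, 9]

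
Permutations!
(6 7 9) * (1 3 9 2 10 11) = [0, 3, 10, 9, 4, 5, 7, 2, 8, 6, 11, 1] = (1 3 9 6 7 2 10 11)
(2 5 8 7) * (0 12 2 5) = (0 12 2)(5 8 7) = [12, 1, 0, 3, 4, 8, 6, 5, 7, 9, 10, 11, 2]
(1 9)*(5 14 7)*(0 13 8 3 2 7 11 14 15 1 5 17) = (0 13 8 3 2 7 17)(1 9 5 15)(11 14) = [13, 9, 7, 2, 4, 15, 6, 17, 3, 5, 10, 14, 12, 8, 11, 1, 16, 0]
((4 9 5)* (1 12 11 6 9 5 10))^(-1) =(1 10 9 6 11 12)(4 5) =((1 12 11 6 9 10)(4 5))^(-1)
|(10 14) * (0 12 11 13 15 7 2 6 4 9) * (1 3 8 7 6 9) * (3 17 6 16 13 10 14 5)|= 60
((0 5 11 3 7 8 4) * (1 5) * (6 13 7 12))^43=(0 4 8 7 13 6 12 3 11 5 1)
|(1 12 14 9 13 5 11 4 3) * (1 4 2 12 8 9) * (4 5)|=|(1 8 9 13 4 3 5 11 2 12 14)|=11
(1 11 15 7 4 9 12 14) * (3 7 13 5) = (1 11 15 13 5 3 7 4 9 12 14) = [0, 11, 2, 7, 9, 3, 6, 4, 8, 12, 10, 15, 14, 5, 1, 13]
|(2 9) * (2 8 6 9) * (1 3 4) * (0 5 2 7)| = |(0 5 2 7)(1 3 4)(6 9 8)| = 12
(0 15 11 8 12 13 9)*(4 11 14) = [15, 1, 2, 3, 11, 5, 6, 7, 12, 0, 10, 8, 13, 9, 4, 14] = (0 15 14 4 11 8 12 13 9)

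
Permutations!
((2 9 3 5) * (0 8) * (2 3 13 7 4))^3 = (0 8)(2 7 9 4 13)(3 5)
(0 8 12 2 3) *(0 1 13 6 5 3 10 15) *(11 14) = [8, 13, 10, 1, 4, 3, 5, 7, 12, 9, 15, 14, 2, 6, 11, 0] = (0 8 12 2 10 15)(1 13 6 5 3)(11 14)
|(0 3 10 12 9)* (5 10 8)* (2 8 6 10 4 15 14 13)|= 42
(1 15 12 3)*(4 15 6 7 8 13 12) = (1 6 7 8 13 12 3)(4 15) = [0, 6, 2, 1, 15, 5, 7, 8, 13, 9, 10, 11, 3, 12, 14, 4]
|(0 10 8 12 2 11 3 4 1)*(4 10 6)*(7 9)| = 12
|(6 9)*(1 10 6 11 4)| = |(1 10 6 9 11 4)| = 6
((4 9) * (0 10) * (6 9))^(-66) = ((0 10)(4 6 9))^(-66) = (10)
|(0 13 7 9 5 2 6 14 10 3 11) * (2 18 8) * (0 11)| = |(0 13 7 9 5 18 8 2 6 14 10 3)| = 12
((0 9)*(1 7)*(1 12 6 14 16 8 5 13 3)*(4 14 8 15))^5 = ((0 9)(1 7 12 6 8 5 13 3)(4 14 16 15))^5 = (0 9)(1 5 12 3 8 7 13 6)(4 14 16 15)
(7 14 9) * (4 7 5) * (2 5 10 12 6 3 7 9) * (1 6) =[0, 6, 5, 7, 9, 4, 3, 14, 8, 10, 12, 11, 1, 13, 2] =(1 6 3 7 14 2 5 4 9 10 12)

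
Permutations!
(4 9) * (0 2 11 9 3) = (0 2 11 9 4 3) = [2, 1, 11, 0, 3, 5, 6, 7, 8, 4, 10, 9]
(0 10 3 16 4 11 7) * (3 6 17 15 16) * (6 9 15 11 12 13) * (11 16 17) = (0 10 9 15 17 16 4 12 13 6 11 7) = [10, 1, 2, 3, 12, 5, 11, 0, 8, 15, 9, 7, 13, 6, 14, 17, 4, 16]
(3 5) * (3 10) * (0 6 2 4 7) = (0 6 2 4 7)(3 5 10) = [6, 1, 4, 5, 7, 10, 2, 0, 8, 9, 3]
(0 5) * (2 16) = (0 5)(2 16) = [5, 1, 16, 3, 4, 0, 6, 7, 8, 9, 10, 11, 12, 13, 14, 15, 2]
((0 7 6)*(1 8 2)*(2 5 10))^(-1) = (0 6 7)(1 2 10 5 8)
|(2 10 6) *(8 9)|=6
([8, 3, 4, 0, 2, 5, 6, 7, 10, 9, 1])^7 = [10, 0, 4, 8, 2, 5, 6, 7, 1, 9, 3]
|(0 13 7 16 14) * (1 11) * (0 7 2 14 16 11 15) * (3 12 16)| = |(0 13 2 14 7 11 1 15)(3 12 16)| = 24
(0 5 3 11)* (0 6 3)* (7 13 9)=(0 5)(3 11 6)(7 13 9)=[5, 1, 2, 11, 4, 0, 3, 13, 8, 7, 10, 6, 12, 9]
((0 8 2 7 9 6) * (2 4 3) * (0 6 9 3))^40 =(9)(0 8 4)(2 7 3)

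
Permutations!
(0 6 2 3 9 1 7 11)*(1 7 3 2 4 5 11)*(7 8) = [6, 3, 2, 9, 5, 11, 4, 1, 7, 8, 10, 0] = (0 6 4 5 11)(1 3 9 8 7)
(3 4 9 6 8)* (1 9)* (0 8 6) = (0 8 3 4 1 9) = [8, 9, 2, 4, 1, 5, 6, 7, 3, 0]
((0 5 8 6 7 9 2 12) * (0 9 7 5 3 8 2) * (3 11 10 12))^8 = (0 12 11 9 10)(2 6 3 5 8)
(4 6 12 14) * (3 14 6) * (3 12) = (3 14 4 12 6) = [0, 1, 2, 14, 12, 5, 3, 7, 8, 9, 10, 11, 6, 13, 4]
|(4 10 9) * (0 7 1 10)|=6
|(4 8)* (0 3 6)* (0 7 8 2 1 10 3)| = 8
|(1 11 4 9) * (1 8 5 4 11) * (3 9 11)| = 6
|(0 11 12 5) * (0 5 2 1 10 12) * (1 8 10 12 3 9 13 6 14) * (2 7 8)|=|(0 11)(1 12 7 8 10 3 9 13 6 14)|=10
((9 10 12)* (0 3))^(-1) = ((0 3)(9 10 12))^(-1) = (0 3)(9 12 10)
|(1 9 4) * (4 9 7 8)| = |(9)(1 7 8 4)| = 4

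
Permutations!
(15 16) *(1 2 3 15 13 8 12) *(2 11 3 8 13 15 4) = (1 11 3 4 2 8 12)(15 16) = [0, 11, 8, 4, 2, 5, 6, 7, 12, 9, 10, 3, 1, 13, 14, 16, 15]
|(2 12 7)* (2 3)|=4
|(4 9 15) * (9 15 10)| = |(4 15)(9 10)| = 2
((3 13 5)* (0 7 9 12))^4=((0 7 9 12)(3 13 5))^4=(3 13 5)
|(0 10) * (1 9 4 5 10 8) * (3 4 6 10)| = |(0 8 1 9 6 10)(3 4 5)| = 6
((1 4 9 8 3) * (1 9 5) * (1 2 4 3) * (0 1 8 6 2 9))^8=((0 1 3)(2 4 5 9 6))^8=(0 3 1)(2 9 4 6 5)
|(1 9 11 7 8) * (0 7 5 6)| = 8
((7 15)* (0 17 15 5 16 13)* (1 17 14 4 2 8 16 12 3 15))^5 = ((0 14 4 2 8 16 13)(1 17)(3 15 7 5 12))^5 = (0 16 2 14 13 8 4)(1 17)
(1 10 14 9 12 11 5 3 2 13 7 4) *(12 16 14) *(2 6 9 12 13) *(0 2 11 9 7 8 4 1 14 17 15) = [2, 10, 11, 6, 14, 3, 7, 1, 4, 16, 13, 5, 9, 8, 12, 0, 17, 15] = (0 2 11 5 3 6 7 1 10 13 8 4 14 12 9 16 17 15)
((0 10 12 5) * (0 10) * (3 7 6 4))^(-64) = ((3 7 6 4)(5 10 12))^(-64) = (5 12 10)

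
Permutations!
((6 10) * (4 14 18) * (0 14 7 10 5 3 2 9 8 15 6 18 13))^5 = (0 13 14)(2 5 15 9 3 6 8)(4 7 10 18)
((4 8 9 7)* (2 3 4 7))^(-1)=(2 9 8 4 3)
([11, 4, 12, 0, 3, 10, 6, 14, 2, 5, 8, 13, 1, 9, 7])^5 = (0 10 4 9 12 11 8 3 5 1 13 2)(7 14)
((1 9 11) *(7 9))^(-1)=(1 11 9 7)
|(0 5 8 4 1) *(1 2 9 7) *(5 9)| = |(0 9 7 1)(2 5 8 4)| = 4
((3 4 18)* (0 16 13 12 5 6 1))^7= ((0 16 13 12 5 6 1)(3 4 18))^7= (3 4 18)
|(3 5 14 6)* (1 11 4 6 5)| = 10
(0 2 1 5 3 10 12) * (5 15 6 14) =(0 2 1 15 6 14 5 3 10 12) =[2, 15, 1, 10, 4, 3, 14, 7, 8, 9, 12, 11, 0, 13, 5, 6]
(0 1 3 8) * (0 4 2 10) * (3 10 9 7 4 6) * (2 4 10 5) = (0 1 5 2 9 7 10)(3 8 6) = [1, 5, 9, 8, 4, 2, 3, 10, 6, 7, 0]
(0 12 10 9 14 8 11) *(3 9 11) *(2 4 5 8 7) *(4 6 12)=(0 4 5 8 3 9 14 7 2 6 12 10 11)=[4, 1, 6, 9, 5, 8, 12, 2, 3, 14, 11, 0, 10, 13, 7]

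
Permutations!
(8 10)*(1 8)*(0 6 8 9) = (0 6 8 10 1 9) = [6, 9, 2, 3, 4, 5, 8, 7, 10, 0, 1]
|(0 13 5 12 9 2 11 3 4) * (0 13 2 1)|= 10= |(0 2 11 3 4 13 5 12 9 1)|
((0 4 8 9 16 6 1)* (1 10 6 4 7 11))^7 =((0 7 11 1)(4 8 9 16)(6 10))^7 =(0 1 11 7)(4 16 9 8)(6 10)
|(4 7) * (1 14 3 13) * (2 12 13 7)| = 8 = |(1 14 3 7 4 2 12 13)|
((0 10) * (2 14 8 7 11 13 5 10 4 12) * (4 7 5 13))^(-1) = (0 10 5 8 14 2 12 4 11 7)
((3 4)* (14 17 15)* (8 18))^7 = (3 4)(8 18)(14 17 15)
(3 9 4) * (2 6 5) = [0, 1, 6, 9, 3, 2, 5, 7, 8, 4] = (2 6 5)(3 9 4)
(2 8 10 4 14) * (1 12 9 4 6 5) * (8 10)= (1 12 9 4 14 2 10 6 5)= [0, 12, 10, 3, 14, 1, 5, 7, 8, 4, 6, 11, 9, 13, 2]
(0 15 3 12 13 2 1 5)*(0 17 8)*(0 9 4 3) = (0 15)(1 5 17 8 9 4 3 12 13 2) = [15, 5, 1, 12, 3, 17, 6, 7, 9, 4, 10, 11, 13, 2, 14, 0, 16, 8]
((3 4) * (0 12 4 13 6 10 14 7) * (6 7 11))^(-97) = (0 7 13 3 4 12)(6 11 14 10)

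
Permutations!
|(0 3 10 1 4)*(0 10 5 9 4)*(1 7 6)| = 9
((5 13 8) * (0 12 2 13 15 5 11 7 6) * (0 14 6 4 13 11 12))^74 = (15)(2 13 11 8 7 12 4)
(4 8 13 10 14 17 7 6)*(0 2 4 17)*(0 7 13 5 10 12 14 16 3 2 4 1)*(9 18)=(0 4 8 5 10 16 3 2 1)(6 17 13 12 14 7)(9 18)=[4, 0, 1, 2, 8, 10, 17, 6, 5, 18, 16, 11, 14, 12, 7, 15, 3, 13, 9]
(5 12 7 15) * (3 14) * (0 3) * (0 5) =[3, 1, 2, 14, 4, 12, 6, 15, 8, 9, 10, 11, 7, 13, 5, 0] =(0 3 14 5 12 7 15)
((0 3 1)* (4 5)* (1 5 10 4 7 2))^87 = (0 7)(1 5)(2 3)(4 10)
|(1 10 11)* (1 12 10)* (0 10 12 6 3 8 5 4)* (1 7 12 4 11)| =|(0 10 1 7 12 4)(3 8 5 11 6)| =30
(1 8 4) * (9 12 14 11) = [0, 8, 2, 3, 1, 5, 6, 7, 4, 12, 10, 9, 14, 13, 11] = (1 8 4)(9 12 14 11)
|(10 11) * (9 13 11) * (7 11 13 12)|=5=|(13)(7 11 10 9 12)|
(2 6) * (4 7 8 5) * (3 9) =[0, 1, 6, 9, 7, 4, 2, 8, 5, 3] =(2 6)(3 9)(4 7 8 5)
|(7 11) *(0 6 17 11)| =5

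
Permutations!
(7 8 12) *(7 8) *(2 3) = (2 3)(8 12) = [0, 1, 3, 2, 4, 5, 6, 7, 12, 9, 10, 11, 8]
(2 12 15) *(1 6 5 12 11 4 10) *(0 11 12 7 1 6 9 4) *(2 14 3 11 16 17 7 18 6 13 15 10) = (0 16 17 7 1 9 4 2 12 10 13 15 14 3 11)(5 18 6) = [16, 9, 12, 11, 2, 18, 5, 1, 8, 4, 13, 0, 10, 15, 3, 14, 17, 7, 6]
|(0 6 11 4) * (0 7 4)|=6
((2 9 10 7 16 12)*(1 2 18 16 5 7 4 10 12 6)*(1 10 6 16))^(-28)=((1 2 9 12 18)(4 6 10)(5 7))^(-28)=(1 9 18 2 12)(4 10 6)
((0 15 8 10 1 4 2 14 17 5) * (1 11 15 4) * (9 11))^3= ((0 4 2 14 17 5)(8 10 9 11 15))^3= (0 14)(2 5)(4 17)(8 11 10 15 9)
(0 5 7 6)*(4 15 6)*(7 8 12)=(0 5 8 12 7 4 15 6)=[5, 1, 2, 3, 15, 8, 0, 4, 12, 9, 10, 11, 7, 13, 14, 6]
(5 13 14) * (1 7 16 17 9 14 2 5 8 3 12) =[0, 7, 5, 12, 4, 13, 6, 16, 3, 14, 10, 11, 1, 2, 8, 15, 17, 9] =(1 7 16 17 9 14 8 3 12)(2 5 13)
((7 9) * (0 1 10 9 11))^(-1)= (0 11 7 9 10 1)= ((0 1 10 9 7 11))^(-1)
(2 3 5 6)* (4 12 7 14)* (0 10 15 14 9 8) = (0 10 15 14 4 12 7 9 8)(2 3 5 6) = [10, 1, 3, 5, 12, 6, 2, 9, 0, 8, 15, 11, 7, 13, 4, 14]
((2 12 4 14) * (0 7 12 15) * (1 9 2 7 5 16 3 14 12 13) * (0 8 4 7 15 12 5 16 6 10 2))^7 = ((0 16 3 14 15 8 4 5 6 10 2 12 7 13 1 9))^7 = (0 5 1 8 7 14 2 16 6 9 4 13 15 12 3 10)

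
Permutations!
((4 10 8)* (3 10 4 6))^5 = ((3 10 8 6))^5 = (3 10 8 6)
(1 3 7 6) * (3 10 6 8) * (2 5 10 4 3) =[0, 4, 5, 7, 3, 10, 1, 8, 2, 9, 6] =(1 4 3 7 8 2 5 10 6)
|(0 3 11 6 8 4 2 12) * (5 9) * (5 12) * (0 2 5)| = 10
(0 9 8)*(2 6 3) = [9, 1, 6, 2, 4, 5, 3, 7, 0, 8] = (0 9 8)(2 6 3)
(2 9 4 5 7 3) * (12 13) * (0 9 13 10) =[9, 1, 13, 2, 5, 7, 6, 3, 8, 4, 0, 11, 10, 12] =(0 9 4 5 7 3 2 13 12 10)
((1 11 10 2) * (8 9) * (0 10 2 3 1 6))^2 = (0 3 11 6 10 1 2)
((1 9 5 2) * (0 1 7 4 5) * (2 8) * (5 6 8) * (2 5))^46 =(0 1 9)(2 8 4)(5 6 7)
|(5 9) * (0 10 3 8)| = 4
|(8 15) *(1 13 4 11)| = |(1 13 4 11)(8 15)| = 4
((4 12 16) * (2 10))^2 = (4 16 12)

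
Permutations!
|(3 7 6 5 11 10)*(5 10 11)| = 4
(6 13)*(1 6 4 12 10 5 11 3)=[0, 6, 2, 1, 12, 11, 13, 7, 8, 9, 5, 3, 10, 4]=(1 6 13 4 12 10 5 11 3)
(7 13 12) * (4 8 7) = (4 8 7 13 12) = [0, 1, 2, 3, 8, 5, 6, 13, 7, 9, 10, 11, 4, 12]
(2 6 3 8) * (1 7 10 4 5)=[0, 7, 6, 8, 5, 1, 3, 10, 2, 9, 4]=(1 7 10 4 5)(2 6 3 8)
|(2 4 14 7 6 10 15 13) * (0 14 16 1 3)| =12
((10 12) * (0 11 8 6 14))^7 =(0 8 14 11 6)(10 12)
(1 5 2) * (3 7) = (1 5 2)(3 7) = [0, 5, 1, 7, 4, 2, 6, 3]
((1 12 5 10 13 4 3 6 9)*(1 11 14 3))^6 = (3 6 9 11 14)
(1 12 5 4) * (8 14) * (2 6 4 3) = (1 12 5 3 2 6 4)(8 14) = [0, 12, 6, 2, 1, 3, 4, 7, 14, 9, 10, 11, 5, 13, 8]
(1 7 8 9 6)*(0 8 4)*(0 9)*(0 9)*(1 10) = (0 8 9 6 10 1 7 4) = [8, 7, 2, 3, 0, 5, 10, 4, 9, 6, 1]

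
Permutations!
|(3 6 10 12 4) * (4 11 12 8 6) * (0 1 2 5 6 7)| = 8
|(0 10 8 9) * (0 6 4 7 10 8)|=|(0 8 9 6 4 7 10)|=7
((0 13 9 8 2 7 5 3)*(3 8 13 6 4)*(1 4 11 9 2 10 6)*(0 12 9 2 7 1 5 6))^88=(1 11 7 9 3)(2 6 13 12 4)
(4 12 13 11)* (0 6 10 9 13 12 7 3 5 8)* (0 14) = (0 6 10 9 13 11 4 7 3 5 8 14) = [6, 1, 2, 5, 7, 8, 10, 3, 14, 13, 9, 4, 12, 11, 0]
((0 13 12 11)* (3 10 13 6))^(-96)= ((0 6 3 10 13 12 11))^(-96)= (0 3 13 11 6 10 12)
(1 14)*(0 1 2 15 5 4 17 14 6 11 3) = (0 1 6 11 3)(2 15 5 4 17 14) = [1, 6, 15, 0, 17, 4, 11, 7, 8, 9, 10, 3, 12, 13, 2, 5, 16, 14]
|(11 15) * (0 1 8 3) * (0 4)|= 10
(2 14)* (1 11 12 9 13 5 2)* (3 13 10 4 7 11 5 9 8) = [0, 5, 14, 13, 7, 2, 6, 11, 3, 10, 4, 12, 8, 9, 1] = (1 5 2 14)(3 13 9 10 4 7 11 12 8)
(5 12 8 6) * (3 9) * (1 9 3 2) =[0, 9, 1, 3, 4, 12, 5, 7, 6, 2, 10, 11, 8] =(1 9 2)(5 12 8 6)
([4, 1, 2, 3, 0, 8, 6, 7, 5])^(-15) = (0 4)(5 8)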